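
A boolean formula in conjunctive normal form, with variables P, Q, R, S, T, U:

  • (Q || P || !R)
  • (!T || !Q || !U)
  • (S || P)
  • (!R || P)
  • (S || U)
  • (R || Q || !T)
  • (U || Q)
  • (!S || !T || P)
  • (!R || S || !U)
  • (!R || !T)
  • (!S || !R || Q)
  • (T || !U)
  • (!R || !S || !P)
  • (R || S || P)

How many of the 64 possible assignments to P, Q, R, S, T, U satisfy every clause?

The models are:
  P=0 Q=1 R=0 S=1 T=0 U=0
  P=1 Q=1 R=0 S=1 T=0 U=0
  P=1 Q=1 R=0 S=1 T=1 U=0
Count: 3.

3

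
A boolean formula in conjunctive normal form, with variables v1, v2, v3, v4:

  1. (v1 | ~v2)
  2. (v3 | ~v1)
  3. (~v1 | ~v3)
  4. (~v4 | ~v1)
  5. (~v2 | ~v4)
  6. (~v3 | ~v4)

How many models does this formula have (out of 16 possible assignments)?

3

The models are:
  v1=F v2=F v3=F v4=F
  v1=F v2=F v3=F v4=T
  v1=F v2=F v3=T v4=F
That's 3 in total.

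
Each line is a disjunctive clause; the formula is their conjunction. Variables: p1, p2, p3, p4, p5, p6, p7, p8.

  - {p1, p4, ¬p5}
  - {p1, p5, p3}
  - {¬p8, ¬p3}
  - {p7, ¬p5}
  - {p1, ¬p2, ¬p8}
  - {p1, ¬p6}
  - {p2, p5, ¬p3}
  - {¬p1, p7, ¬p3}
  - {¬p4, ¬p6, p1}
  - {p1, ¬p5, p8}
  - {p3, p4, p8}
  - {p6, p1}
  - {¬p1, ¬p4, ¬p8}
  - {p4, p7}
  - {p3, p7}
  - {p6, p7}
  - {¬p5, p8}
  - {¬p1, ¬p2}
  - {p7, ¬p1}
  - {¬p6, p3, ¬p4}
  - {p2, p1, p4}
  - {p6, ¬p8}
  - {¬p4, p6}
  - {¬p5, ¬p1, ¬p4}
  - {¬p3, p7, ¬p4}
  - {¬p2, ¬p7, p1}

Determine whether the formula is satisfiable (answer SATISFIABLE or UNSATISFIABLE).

SATISFIABLE

Set p1 = True and propagate.
  then p2 is forced to False.
  then p7 is forced to True.
Set p3 = False and propagate.
Branch on p4: take p4 = False.
  then p8 is forced to True.
  then p6 is forced to True.
p5 is now unconstrained; take p5 = True.
Every clause has at least one true literal under this assignment.
So p1 = True, p2 = False, p3 = False, p4 = False, p5 = True, p6 = True, p7 = True, p8 = True is a satisfying assignment.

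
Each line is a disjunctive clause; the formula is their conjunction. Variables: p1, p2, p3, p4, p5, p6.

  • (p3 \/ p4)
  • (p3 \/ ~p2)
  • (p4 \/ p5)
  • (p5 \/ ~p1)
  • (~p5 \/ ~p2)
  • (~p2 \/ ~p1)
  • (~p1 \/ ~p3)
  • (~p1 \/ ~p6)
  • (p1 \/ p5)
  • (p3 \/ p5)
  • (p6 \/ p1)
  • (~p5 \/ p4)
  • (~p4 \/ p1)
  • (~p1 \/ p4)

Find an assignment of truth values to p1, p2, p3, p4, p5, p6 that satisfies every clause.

p2 occurs only negated in the remaining clauses — set p2 = False.
Branch on p1: take p1 = True.
  then p5 is forced to True.
  then p3 is forced to False.
  then p4 is forced to True.
  then p6 is forced to False.

p1=T, p2=F, p3=F, p4=T, p5=T, p6=F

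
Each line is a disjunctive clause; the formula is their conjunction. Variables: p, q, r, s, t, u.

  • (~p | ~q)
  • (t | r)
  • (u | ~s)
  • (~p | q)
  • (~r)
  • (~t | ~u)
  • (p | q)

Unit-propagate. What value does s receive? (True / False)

False

(~r) stands alone — r = False.
(t | r) with r = False leaves only t, so t = True.
From (~u | ~t) and t = True: u = False.
In (~s | u), u is now false; ~s must hold, so s = False.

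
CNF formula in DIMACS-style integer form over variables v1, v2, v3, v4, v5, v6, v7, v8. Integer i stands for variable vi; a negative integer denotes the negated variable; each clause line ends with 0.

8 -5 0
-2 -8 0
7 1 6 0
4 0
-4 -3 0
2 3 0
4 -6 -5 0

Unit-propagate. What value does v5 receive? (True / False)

False

Unit clause (v4) sets v4 = True.
In (~v3 | ~v4), ~v4 is now false; ~v3 must hold, so v3 = False.
(v2 | v3) with v3 = False leaves only v2, so v2 = True.
(~v8 | ~v2) with v2 = True leaves only ~v8, so v8 = False.
From (v8 | ~v5) and v8 = False: v5 = False.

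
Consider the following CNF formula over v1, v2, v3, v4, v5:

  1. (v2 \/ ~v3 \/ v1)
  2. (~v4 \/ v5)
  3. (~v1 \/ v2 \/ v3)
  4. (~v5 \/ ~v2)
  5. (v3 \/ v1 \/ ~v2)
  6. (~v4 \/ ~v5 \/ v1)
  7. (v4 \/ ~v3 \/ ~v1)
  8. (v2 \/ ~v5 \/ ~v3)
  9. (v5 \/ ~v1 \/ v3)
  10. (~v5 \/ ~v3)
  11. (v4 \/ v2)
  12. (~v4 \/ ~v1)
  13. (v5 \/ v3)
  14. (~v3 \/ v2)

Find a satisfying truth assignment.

v1=False  v2=True  v3=True  v4=False  v5=False

Check each clause:
  1. (~v3 \/ v1 \/ v2) — v2 is true.
  2. (~v4 \/ v5) — ~v4 is true.
  3. (~v1 \/ v3 \/ v2) — v2 is true.
  4. (~v2 \/ ~v5) — ~v5 is true.
  5. (v1 \/ ~v2 \/ v3) — v3 is true.
  6. (~v4 \/ ~v5 \/ v1) — ~v5 is true.
  7. (~v3 \/ ~v1 \/ v4) — ~v1 is true.
  8. (~v3 \/ ~v5 \/ v2) — v2 is true.
  9. (v3 \/ ~v1 \/ v5) — v3 is true.
  10. (~v5 \/ ~v3) — ~v5 is true.
  11. (v2 \/ v4) — v2 is true.
  12. (~v4 \/ ~v1) — ~v4 is true.
  13. (v3 \/ v5) — v3 is true.
  14. (~v3 \/ v2) — v2 is true.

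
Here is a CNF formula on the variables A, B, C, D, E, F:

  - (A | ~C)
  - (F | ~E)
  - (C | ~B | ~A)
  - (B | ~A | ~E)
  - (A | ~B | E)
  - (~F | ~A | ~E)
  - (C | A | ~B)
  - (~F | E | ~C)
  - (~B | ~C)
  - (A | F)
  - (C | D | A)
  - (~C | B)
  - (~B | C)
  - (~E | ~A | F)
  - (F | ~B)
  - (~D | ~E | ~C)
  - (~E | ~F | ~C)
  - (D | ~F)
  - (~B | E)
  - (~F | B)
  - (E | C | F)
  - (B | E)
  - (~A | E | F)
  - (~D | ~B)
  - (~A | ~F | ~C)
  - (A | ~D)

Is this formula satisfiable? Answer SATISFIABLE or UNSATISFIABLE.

UNSATISFIABLE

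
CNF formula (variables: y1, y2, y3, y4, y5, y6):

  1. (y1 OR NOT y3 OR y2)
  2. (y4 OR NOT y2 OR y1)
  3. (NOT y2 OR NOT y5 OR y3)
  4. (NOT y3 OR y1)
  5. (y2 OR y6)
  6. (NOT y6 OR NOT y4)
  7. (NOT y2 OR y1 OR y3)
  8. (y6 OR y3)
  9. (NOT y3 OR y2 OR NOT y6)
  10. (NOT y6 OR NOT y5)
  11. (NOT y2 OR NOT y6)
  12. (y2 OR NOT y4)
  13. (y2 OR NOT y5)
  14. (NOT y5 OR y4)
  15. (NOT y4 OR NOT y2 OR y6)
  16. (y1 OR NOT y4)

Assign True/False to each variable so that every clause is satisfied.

y1=T, y2=T, y3=T, y4=F, y5=F, y6=F

Pure literal: y1 appears only positively; assign y1 = True.
y5 occurs only negated in the remaining clauses — set y5 = False.
Try y2 = True.
  then y6 is forced to False.
  then y3 is forced to True.
  then y4 is forced to False.
Every clause has at least one true literal under this assignment.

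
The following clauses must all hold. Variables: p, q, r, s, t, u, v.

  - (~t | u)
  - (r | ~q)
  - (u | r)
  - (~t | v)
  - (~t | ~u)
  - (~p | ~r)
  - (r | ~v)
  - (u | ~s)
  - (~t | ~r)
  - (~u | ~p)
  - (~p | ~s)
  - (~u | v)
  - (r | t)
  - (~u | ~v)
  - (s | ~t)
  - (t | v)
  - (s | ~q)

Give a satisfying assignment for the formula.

Pure literal: p appears only negated; assign p = False.
q occurs only negated in the remaining clauses — set q = False.
Try r = True.
  then t is forced to False.
  then v is forced to True.
  then u is forced to False.
  then s is forced to False.
Every clause has at least one true literal under this assignment.
Check each clause:
  1. (~t | u) — ~t is true.
  2. (~q | r) — r is true.
  3. (r | u) — r is true.
  4. (~t | v) — ~t is true.
  5. (~t | ~u) — ~u is true.
  6. (~r | ~p) — ~p is true.
  7. (r | ~v) — r is true.
  8. (~s | u) — ~s is true.
  9. (~t | ~r) — ~t is true.
  10. (~u | ~p) — ~u is true.
  11. (~s | ~p) — ~s is true.
  12. (~u | v) — ~u is true.
  13. (r | t) — r is true.
  14. (~v | ~u) — ~u is true.
  15. (~t | s) — ~t is true.
  16. (v | t) — v is true.
  17. (s | ~q) — ~q is true.

p = F  q = F  r = T  s = F  t = F  u = F  v = T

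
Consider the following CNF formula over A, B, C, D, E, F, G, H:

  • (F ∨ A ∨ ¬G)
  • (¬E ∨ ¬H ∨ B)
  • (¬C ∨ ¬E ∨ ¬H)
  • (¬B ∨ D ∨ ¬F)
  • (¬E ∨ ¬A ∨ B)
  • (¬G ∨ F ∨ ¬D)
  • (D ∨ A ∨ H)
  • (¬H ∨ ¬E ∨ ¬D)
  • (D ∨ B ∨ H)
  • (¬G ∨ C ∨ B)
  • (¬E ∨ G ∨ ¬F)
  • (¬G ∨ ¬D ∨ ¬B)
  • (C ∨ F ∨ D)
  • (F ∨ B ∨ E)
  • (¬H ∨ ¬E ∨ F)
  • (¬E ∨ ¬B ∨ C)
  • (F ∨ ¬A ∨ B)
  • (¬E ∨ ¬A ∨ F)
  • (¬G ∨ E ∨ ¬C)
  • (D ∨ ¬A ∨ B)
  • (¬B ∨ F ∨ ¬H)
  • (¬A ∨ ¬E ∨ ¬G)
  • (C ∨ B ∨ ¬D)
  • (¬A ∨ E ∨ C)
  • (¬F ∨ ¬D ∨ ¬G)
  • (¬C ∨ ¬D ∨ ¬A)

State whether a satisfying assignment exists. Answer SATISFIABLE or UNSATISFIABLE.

SATISFIABLE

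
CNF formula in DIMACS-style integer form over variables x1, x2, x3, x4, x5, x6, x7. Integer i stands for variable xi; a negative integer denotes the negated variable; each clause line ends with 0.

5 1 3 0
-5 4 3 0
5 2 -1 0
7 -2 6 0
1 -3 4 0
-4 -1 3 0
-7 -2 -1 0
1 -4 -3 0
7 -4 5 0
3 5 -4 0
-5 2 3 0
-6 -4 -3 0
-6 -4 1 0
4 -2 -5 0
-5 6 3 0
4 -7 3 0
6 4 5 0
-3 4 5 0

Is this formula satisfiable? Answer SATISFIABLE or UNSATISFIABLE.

Branch on x1: take x1 = True.
Try x2 = False.
  then x5 is forced to True.
  then x3 is forced to True.
For the remaining variables, x4 = False, x6 = True, x7 = True works.
So x1=True  x2=False  x3=True  x4=False  x5=True  x6=True  x7=True is a satisfying assignment.

SATISFIABLE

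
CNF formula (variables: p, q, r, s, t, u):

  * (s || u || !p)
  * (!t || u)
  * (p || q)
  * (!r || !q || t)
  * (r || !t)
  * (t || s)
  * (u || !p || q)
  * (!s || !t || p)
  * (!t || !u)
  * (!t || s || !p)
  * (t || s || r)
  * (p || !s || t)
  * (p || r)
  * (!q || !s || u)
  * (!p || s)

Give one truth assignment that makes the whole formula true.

p = 1  q = 1  r = 0  s = 1  t = 0  u = 1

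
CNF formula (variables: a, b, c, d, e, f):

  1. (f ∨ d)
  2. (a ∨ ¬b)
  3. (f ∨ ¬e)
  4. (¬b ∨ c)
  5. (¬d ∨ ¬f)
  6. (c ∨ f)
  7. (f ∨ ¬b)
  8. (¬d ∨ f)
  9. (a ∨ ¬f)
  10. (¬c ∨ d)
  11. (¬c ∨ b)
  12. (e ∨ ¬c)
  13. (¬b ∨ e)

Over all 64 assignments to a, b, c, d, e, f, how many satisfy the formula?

2

Satisfying assignments:
  a=1 b=0 c=0 d=0 e=0 f=1
  a=1 b=0 c=0 d=0 e=1 f=1
That's 2 in total.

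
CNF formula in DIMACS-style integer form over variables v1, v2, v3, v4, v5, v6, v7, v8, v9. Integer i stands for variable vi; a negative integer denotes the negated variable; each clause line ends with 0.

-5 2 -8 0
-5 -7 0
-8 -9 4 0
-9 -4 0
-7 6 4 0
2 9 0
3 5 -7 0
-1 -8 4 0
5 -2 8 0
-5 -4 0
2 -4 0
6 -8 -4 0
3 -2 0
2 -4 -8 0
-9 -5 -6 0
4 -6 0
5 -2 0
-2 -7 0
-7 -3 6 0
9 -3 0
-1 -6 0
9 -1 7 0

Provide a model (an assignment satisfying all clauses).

v1=1  v2=1  v3=1  v4=0  v5=1  v6=0  v7=0  v8=0  v9=1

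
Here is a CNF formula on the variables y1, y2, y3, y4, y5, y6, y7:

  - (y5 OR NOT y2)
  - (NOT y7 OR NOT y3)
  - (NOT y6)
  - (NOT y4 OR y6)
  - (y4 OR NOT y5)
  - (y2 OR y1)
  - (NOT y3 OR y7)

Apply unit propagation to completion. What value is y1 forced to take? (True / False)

True

(NOT y6) stands alone — y6 = False.
In (NOT y4 OR y6), y6 is now false; NOT y4 must hold, so y4 = False.
From (NOT y5 OR y4) and y4 = False: y5 = False.
(y5 OR NOT y2): since y5 = False, the clause reduces to (NOT y2). y2 = False.
In (y2 OR y1), y2 is now false; y1 must hold, so y1 = True.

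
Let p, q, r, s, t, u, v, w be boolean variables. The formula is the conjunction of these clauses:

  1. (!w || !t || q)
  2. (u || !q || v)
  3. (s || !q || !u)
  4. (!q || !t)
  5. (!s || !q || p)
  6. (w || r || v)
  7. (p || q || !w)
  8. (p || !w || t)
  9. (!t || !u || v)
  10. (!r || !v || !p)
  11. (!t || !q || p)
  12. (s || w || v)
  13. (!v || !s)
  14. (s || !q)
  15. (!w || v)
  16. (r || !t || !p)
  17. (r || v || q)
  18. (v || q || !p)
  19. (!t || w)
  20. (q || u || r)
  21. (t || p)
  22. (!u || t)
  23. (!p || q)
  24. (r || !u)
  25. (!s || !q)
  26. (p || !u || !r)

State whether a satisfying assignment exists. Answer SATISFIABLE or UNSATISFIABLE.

UNSATISFIABLE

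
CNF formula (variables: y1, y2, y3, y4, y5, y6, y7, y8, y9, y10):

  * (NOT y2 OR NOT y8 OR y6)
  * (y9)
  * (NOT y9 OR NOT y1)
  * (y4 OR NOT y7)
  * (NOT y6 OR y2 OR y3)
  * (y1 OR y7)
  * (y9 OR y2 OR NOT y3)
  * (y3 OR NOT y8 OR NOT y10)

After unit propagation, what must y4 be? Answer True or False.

True

Unit clause (y9) sets y9 = True.
From (NOT y1 OR NOT y9) and y9 = True: y1 = False.
(y7 OR y1): since y1 = False, the clause reduces to (y7). y7 = True.
(y4 OR NOT y7) with y7 = True leaves only y4, so y4 = True.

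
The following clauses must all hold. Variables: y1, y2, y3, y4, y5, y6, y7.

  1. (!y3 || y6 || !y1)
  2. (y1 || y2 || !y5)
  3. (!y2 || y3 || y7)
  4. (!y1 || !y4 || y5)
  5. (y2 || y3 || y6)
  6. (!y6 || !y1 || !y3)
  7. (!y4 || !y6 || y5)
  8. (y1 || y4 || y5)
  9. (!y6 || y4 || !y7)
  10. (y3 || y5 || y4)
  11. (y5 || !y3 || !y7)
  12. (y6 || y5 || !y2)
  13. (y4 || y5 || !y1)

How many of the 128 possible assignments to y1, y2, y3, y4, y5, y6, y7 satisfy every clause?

17

Case analysis on y5 and y1:
  y5=T, y1=T: 6 of the 32 assignments to (y2,y3,y4,y6,y7) work.
  y5=T, y1=F: 10 of the 32 assignments to (y2,y3,y4,y6,y7) work.
  y5=F, y1=T: a clause becomes empty — 0.
  y5=F, y1=F: remaining (y2,y3,y4,y6,y7) ∈ {(F,T,T,F,F)} — 1.
Total: 6 + 10 + 0 + 1 = 17.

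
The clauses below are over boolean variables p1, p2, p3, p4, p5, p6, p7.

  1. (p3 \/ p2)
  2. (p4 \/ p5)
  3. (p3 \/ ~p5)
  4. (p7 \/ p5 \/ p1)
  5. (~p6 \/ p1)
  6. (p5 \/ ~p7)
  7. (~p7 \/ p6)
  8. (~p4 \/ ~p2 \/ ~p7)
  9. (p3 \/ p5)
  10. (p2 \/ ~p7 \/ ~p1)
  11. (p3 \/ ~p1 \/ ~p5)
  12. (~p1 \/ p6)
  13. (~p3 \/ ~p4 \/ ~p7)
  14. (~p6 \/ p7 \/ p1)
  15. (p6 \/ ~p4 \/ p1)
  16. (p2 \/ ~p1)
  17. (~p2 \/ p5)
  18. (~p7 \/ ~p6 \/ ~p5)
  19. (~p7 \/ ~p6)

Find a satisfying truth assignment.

p1 = False, p2 = True, p3 = True, p4 = False, p5 = True, p6 = False, p7 = False

Branch on p1: take p1 = False.
  then p6 is forced to False.
  then p7 is forced to False.
  then p5 is forced to True.
  then p3 is forced to True.
  then p4 is forced to False.
p2 is now unconstrained; take p2 = True.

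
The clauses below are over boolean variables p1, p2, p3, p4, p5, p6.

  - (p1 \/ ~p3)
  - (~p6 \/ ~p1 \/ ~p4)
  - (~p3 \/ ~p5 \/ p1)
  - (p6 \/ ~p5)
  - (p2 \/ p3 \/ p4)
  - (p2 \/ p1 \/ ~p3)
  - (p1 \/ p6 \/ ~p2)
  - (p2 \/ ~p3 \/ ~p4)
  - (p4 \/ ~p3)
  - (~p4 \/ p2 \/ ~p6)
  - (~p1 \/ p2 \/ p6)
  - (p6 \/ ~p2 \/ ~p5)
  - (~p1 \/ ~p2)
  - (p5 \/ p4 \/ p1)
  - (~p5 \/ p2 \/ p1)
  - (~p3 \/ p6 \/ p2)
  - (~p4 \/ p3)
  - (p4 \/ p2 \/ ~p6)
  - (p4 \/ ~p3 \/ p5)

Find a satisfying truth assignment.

p1 = False, p2 = True, p3 = False, p4 = False, p5 = True, p6 = True

Check each clause:
  1. (~p3 \/ p1) — ~p3 is true.
  2. (~p4 \/ ~p1 \/ ~p6) — ~p4 is true.
  3. (p1 \/ ~p3 \/ ~p5) — ~p3 is true.
  4. (~p5 \/ p6) — p6 is true.
  5. (p4 \/ p2 \/ p3) — p2 is true.
  6. (p2 \/ ~p3 \/ p1) — p2 is true.
  7. (~p2 \/ p1 \/ p6) — p6 is true.
  8. (~p3 \/ p2 \/ ~p4) — p2 is true.
  9. (~p3 \/ p4) — ~p3 is true.
  10. (~p6 \/ ~p4 \/ p2) — p2 is true.
  11. (~p1 \/ p6 \/ p2) — p2 is true.
  12. (~p5 \/ ~p2 \/ p6) — p6 is true.
  13. (~p2 \/ ~p1) — ~p1 is true.
  14. (p5 \/ p4 \/ p1) — p5 is true.
  15. (~p5 \/ p2 \/ p1) — p2 is true.
  16. (p2 \/ ~p3 \/ p6) — p2 is true.
  17. (p3 \/ ~p4) — ~p4 is true.
  18. (p2 \/ p4 \/ ~p6) — p2 is true.
  19. (p5 \/ ~p3 \/ p4) — p5 is true.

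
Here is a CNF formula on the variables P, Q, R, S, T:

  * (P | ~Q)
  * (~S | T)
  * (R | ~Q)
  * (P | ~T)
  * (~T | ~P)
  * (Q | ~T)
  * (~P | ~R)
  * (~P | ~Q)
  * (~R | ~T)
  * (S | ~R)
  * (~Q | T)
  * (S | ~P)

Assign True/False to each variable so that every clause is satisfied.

P=False, Q=False, R=False, S=False, T=False

Set P = False and propagate.
  then Q is forced to False.
  then T is forced to False.
  then S is forced to False.
  then R is forced to False.
Every clause has at least one true literal under this assignment.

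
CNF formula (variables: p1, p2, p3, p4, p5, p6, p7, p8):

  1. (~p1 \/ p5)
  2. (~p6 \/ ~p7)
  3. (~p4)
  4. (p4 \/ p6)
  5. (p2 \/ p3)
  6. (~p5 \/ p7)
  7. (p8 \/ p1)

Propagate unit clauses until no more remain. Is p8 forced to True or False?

True

Unit clause (~p4) sets p4 = False.
(p6 \/ p4) with p4 = False leaves only p6, so p6 = True.
From (~p6 \/ ~p7) and p6 = True: p7 = False.
(~p5 \/ p7) with p7 = False leaves only ~p5, so p5 = False.
(~p1 \/ p5) with p5 = False leaves only ~p1, so p1 = False.
From (p8 \/ p1) and p1 = False: p8 = True.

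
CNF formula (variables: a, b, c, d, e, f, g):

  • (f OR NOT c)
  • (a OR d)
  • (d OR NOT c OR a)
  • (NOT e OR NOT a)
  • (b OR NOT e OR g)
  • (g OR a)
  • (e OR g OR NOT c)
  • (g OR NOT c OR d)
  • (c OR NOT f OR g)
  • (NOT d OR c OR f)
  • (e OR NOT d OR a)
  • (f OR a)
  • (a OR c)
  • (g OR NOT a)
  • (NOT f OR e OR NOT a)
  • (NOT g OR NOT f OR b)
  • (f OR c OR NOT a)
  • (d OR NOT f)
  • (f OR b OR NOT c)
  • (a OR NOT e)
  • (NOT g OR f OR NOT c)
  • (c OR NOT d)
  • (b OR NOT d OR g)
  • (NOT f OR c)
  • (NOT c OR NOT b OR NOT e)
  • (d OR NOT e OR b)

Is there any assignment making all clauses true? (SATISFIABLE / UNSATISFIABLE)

UNSATISFIABLE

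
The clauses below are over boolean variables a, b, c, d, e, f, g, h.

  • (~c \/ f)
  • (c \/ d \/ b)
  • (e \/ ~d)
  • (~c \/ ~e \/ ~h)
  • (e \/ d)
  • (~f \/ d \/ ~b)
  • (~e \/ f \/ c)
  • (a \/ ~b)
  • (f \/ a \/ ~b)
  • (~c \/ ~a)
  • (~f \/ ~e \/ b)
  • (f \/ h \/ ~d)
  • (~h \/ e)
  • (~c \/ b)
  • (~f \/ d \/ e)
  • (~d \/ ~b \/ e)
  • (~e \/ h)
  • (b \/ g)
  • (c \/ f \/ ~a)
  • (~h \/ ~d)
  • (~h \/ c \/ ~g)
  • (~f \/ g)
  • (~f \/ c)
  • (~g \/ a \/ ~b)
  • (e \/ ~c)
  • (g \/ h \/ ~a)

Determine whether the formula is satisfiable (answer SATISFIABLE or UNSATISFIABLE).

UNSATISFIABLE

c = True:
  propagation gives f=True, a=False, b=False; an empty clause results — contradiction.
c = False:
  propagation gives f=False, e=False, d=False; an empty clause results — contradiction.
Every branch closes, so no satisfying assignment exists.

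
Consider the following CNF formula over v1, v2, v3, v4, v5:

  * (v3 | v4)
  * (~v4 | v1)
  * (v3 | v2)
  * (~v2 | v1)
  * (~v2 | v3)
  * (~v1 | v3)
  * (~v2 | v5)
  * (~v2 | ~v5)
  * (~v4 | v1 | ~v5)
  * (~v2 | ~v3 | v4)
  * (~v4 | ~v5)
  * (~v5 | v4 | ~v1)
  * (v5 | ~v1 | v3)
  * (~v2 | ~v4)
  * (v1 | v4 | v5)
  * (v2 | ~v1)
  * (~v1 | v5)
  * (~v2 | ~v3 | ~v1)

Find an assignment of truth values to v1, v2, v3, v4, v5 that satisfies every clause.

v1=False, v2=False, v3=True, v4=False, v5=True

Check each clause:
  1. (v4 | v3) — v3 is true.
  2. (v1 | ~v4) — ~v4 is true.
  3. (v3 | v2) — v3 is true.
  4. (~v2 | v1) — ~v2 is true.
  5. (v3 | ~v2) — v3 is true.
  6. (v3 | ~v1) — v3 is true.
  7. (~v2 | v5) — v5 is true.
  8. (~v2 | ~v5) — ~v2 is true.
  9. (~v5 | v1 | ~v4) — ~v4 is true.
  10. (~v2 | v4 | ~v3) — ~v2 is true.
  11. (~v5 | ~v4) — ~v4 is true.
  12. (~v5 | v4 | ~v1) — ~v1 is true.
  13. (v5 | ~v1 | v3) — v3 is true.
  14. (~v2 | ~v4) — ~v4 is true.
  15. (v4 | v5 | v1) — v5 is true.
  16. (v2 | ~v1) — ~v1 is true.
  17. (~v1 | v5) — v5 is true.
  18. (~v1 | ~v2 | ~v3) — ~v1 is true.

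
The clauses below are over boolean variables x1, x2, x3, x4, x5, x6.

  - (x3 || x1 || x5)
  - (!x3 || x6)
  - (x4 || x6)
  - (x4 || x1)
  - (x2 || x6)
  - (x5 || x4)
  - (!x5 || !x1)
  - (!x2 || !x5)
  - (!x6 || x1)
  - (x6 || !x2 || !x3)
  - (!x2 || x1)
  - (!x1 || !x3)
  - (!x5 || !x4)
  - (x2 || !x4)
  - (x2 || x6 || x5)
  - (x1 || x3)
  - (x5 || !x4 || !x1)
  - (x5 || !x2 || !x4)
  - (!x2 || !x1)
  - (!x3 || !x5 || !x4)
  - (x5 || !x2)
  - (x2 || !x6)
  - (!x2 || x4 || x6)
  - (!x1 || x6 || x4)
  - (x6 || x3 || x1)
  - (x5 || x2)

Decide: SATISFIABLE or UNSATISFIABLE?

UNSATISFIABLE

x2 = True:
  propagation gives x5=False; an empty clause results — contradiction.
x2 = False:
  propagation gives x6=True; an empty clause results — contradiction.
Every branch closes, so no satisfying assignment exists.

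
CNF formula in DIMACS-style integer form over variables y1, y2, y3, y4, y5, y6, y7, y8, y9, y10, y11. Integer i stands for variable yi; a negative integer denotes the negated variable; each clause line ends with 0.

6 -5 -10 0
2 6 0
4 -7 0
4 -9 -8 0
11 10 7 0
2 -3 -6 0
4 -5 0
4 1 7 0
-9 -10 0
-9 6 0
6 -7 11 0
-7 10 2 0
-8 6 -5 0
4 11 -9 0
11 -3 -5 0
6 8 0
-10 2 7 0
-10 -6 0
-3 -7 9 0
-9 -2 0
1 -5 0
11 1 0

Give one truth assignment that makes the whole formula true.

Pure literal: y1 appears only positively; assign y1 = True.
Pure literal: y3 appears only negated; assign y3 = False.
Try y2 = True.
  then y9 is forced to False.
For the remaining variables, y4 = False, y5 = False, y6 = False, y7 = False, y8 = True, y10 = False, y11 = True works.

y1=True, y2=True, y3=False, y4=False, y5=False, y6=False, y7=False, y8=True, y9=False, y10=False, y11=True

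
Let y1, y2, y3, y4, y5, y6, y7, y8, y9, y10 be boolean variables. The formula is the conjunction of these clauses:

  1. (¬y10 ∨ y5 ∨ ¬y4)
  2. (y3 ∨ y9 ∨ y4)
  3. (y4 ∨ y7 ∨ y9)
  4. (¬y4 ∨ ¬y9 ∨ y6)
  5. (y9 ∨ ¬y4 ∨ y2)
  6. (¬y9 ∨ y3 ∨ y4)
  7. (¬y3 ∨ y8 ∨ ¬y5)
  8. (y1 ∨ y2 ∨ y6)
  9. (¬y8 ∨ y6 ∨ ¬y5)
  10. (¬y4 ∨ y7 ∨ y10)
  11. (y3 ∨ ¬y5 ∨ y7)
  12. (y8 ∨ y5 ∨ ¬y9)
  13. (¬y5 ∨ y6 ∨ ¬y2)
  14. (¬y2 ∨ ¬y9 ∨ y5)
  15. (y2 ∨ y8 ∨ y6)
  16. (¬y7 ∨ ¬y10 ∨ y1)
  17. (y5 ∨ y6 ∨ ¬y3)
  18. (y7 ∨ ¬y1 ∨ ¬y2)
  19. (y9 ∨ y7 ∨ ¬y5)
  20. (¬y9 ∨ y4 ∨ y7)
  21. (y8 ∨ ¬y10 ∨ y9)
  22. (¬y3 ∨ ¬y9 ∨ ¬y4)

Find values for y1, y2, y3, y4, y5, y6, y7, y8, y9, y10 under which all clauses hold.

y1 = True, y2 = False, y3 = True, y4 = False, y5 = False, y6 = True, y7 = True, y8 = True, y9 = False, y10 = True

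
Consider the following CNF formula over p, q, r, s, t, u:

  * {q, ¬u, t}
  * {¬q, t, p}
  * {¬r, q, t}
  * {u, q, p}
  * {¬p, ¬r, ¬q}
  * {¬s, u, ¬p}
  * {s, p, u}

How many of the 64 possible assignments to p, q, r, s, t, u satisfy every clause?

Case analysis on p and q:
  p=T, q=T: t free; 3 ways for (r,s,u) × 2^1 = 6.
  p=T, q=F: 7 of the 16 assignments to (r,s,t,u) work.
  p=F, q=T: r free; 3 ways for (s,t,u) × 2^1 = 6.
  p=F, q=F: remaining (r,s,t,u) ∈ {(F,F,T,T); (F,T,T,T); (T,F,T,T); (T,T,T,T)} — 4.
Total: 6 + 7 + 6 + 4 = 23.

23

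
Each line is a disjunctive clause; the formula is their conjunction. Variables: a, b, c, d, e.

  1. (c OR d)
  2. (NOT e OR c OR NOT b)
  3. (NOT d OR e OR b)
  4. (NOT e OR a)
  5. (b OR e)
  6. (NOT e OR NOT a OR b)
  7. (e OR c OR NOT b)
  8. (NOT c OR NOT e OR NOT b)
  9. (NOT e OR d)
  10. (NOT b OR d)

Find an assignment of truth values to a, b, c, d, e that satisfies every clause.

Try a = True.
The remaining clauses are satisfied by b = True, c = True, d = True, e = False.

a=1, b=1, c=1, d=1, e=0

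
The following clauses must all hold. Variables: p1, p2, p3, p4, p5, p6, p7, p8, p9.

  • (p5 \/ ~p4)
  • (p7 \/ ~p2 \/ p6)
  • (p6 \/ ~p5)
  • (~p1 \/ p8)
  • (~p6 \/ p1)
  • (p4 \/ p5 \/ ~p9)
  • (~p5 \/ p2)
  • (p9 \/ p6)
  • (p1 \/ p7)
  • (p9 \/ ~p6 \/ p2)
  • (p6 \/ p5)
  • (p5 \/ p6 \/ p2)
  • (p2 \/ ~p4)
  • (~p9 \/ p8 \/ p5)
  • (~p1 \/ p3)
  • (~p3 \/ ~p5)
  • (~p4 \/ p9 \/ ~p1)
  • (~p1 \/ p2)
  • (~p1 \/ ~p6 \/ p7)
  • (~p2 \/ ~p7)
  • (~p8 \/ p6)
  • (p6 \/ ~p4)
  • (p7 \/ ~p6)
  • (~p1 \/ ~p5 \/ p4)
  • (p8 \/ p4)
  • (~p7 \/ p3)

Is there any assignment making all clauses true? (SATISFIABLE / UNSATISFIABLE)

UNSATISFIABLE

p6 = True:
  propagation gives p1=True, p8=True, p3=True, p5=False; an empty clause results — contradiction.
p6 = False:
  propagation gives p5=False; an empty clause results — contradiction.
Every branch closes, so no satisfying assignment exists.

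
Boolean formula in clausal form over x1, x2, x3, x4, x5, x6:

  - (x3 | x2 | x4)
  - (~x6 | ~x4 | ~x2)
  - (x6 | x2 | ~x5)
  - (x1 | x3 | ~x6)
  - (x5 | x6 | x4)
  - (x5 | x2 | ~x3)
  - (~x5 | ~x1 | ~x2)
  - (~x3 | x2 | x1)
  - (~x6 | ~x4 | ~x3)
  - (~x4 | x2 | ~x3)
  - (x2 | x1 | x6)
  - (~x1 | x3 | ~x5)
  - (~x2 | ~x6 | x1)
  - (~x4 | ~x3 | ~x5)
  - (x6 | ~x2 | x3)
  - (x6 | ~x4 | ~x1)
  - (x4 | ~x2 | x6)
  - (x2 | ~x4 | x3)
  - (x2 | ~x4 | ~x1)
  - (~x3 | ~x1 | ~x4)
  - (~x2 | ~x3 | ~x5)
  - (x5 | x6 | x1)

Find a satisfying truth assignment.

x1=True  x2=True  x3=True  x4=False  x5=False  x6=True

Check each clause:
  1. (x4 | x3 | x2) — x2 is true.
  2. (~x6 | ~x2 | ~x4) — ~x4 is true.
  3. (~x5 | x6 | x2) — x2 is true.
  4. (~x6 | x1 | x3) — x1 is true.
  5. (x6 | x5 | x4) — x6 is true.
  6. (x5 | x2 | ~x3) — x2 is true.
  7. (~x1 | ~x5 | ~x2) — ~x5 is true.
  8. (x2 | ~x3 | x1) — x1 is true.
  9. (~x4 | ~x3 | ~x6) — ~x4 is true.
  10. (~x3 | x2 | ~x4) — x2 is true.
  11. (x6 | x2 | x1) — x1 is true.
  12. (x3 | ~x5 | ~x1) — x3 is true.
  13. (~x6 | x1 | ~x2) — x1 is true.
  14. (~x4 | ~x5 | ~x3) — ~x5 is true.
  15. (x3 | x6 | ~x2) — x3 is true.
  16. (~x4 | x6 | ~x1) — ~x4 is true.
  17. (x4 | ~x2 | x6) — x6 is true.
  18. (~x4 | x3 | x2) — x2 is true.
  19. (~x1 | ~x4 | x2) — x2 is true.
  20. (~x4 | ~x3 | ~x1) — ~x4 is true.
  21. (~x5 | ~x2 | ~x3) — ~x5 is true.
  22. (x1 | x6 | x5) — x1 is true.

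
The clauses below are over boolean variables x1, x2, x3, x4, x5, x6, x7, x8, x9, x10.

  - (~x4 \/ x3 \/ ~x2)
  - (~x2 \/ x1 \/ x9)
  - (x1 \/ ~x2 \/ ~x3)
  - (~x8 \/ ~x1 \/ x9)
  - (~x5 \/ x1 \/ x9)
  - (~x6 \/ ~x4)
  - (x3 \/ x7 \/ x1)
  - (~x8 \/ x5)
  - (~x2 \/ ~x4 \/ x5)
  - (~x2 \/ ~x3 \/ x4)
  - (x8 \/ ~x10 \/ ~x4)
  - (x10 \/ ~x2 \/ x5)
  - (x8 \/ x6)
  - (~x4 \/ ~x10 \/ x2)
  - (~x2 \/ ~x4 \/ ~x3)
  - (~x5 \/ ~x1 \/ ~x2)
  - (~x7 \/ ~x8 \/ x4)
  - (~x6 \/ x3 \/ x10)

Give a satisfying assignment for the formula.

x1=False, x2=False, x3=True, x4=False, x5=True, x6=True, x7=True, x8=False, x9=True, x10=False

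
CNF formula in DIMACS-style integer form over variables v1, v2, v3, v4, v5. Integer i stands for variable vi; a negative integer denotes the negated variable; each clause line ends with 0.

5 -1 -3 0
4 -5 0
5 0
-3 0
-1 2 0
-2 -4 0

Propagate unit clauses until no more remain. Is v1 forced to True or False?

(v5) is a unit clause: v5 = True.
(v4 | ~v5): since v5 = True, the clause reduces to (v4). v4 = True.
Unit clause (~v3) sets v3 = False.
(~v2 | ~v4): since v4 = True, the clause reduces to (~v2). v2 = False.
From (v2 | ~v1) and v2 = False: v1 = False.

False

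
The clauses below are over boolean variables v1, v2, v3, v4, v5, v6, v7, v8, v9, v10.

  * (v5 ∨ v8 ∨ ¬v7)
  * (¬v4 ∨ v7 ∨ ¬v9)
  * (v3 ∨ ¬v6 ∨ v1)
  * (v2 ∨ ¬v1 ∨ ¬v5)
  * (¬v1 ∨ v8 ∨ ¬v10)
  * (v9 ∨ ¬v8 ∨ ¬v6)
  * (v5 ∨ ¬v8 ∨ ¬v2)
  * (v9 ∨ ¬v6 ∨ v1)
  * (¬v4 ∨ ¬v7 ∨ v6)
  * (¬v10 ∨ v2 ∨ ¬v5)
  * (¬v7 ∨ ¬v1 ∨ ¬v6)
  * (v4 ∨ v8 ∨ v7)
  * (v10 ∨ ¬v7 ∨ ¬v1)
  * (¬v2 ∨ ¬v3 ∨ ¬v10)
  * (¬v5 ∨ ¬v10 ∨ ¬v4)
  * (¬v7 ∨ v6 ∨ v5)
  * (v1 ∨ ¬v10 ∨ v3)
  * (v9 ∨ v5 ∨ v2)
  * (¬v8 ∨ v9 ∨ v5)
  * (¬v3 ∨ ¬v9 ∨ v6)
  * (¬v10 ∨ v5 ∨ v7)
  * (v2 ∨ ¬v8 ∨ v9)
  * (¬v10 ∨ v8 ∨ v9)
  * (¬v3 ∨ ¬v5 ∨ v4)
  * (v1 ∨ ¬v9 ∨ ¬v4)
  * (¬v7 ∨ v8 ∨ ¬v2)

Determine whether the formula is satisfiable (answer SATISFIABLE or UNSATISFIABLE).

Branch on v1: take v1 = True.
Branch on v2: take v2 = True.
Set v3 = True and propagate.
  then v10 is forced to False.
  then v7 is forced to False.
For the remaining variables, v4 = True, v5 = True, v6 = False, v8 = True, v9 = False works.
Every clause has at least one true literal under this assignment.
So v1 = 1, v2 = 1, v3 = 1, v4 = 1, v5 = 1, v6 = 0, v7 = 0, v8 = 1, v9 = 0, v10 = 0 is a satisfying assignment.

SATISFIABLE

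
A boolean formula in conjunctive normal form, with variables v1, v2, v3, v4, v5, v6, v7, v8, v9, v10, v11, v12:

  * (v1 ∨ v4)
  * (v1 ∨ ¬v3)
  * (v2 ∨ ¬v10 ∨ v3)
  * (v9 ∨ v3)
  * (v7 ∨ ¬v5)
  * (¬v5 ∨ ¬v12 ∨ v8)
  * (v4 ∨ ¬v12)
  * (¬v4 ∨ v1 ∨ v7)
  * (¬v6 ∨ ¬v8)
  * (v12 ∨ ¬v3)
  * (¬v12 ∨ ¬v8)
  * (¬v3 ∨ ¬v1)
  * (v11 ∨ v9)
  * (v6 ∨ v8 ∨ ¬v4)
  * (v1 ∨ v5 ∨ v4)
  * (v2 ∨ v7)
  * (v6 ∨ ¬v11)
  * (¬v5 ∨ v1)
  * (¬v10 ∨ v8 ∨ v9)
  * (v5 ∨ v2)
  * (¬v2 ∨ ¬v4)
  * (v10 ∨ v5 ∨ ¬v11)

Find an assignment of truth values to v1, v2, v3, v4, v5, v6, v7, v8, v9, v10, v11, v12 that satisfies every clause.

v1 = T, v2 = F, v3 = F, v4 = F, v5 = T, v6 = T, v7 = T, v8 = F, v9 = T, v10 = F, v11 = F, v12 = F

Check each clause:
  1. (v1 ∨ v4) — v1 is true.
  2. (v1 ∨ ¬v3) — v1 is true.
  3. (v3 ∨ ¬v10 ∨ v2) — ¬v10 is true.
  4. (v3 ∨ v9) — v9 is true.
  5. (v7 ∨ ¬v5) — v7 is true.
  6. (¬v5 ∨ v8 ∨ ¬v12) — ¬v12 is true.
  7. (¬v12 ∨ v4) — ¬v12 is true.
  8. (v1 ∨ v7 ∨ ¬v4) — v1 is true.
  9. (¬v8 ∨ ¬v6) — ¬v8 is true.
  10. (v12 ∨ ¬v3) — ¬v3 is true.
  11. (¬v12 ∨ ¬v8) — ¬v8 is true.
  12. (¬v1 ∨ ¬v3) — ¬v3 is true.
  13. (v11 ∨ v9) — v9 is true.
  14. (v8 ∨ v6 ∨ ¬v4) — ¬v4 is true.
  15. (v5 ∨ v1 ∨ v4) — v1 is true.
  16. (v7 ∨ v2) — v7 is true.
  17. (v6 ∨ ¬v11) — ¬v11 is true.
  18. (v1 ∨ ¬v5) — v1 is true.
  19. (¬v10 ∨ v9 ∨ v8) — v9 is true.
  20. (v2 ∨ v5) — v5 is true.
  21. (¬v4 ∨ ¬v2) — ¬v4 is true.
  22. (v10 ∨ v5 ∨ ¬v11) — ¬v11 is true.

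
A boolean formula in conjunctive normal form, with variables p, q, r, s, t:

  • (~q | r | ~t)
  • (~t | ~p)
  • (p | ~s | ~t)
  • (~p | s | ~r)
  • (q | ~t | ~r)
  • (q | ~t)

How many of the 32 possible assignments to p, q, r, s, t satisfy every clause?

15

Case analysis on t and p:
  t=1, p=1: a clause becomes empty — 0.
  t=1, p=0: remaining (q,r,s) ∈ {(1,1,0)} — 1.
  t=0, p=1: q free; 3 ways for (r,s) × 2^1 = 6.
  t=0, p=0: q, r, s free → 2^3 = 8.
Total: 0 + 1 + 6 + 8 = 15.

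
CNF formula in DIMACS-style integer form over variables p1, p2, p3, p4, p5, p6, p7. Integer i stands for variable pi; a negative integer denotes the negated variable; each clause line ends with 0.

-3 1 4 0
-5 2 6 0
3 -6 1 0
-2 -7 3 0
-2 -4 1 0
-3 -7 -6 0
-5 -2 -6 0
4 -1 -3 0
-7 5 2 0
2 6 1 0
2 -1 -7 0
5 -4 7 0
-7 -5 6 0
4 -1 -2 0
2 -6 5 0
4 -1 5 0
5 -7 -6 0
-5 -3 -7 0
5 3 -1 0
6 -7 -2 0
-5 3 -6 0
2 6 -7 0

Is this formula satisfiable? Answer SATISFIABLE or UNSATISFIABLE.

SATISFIABLE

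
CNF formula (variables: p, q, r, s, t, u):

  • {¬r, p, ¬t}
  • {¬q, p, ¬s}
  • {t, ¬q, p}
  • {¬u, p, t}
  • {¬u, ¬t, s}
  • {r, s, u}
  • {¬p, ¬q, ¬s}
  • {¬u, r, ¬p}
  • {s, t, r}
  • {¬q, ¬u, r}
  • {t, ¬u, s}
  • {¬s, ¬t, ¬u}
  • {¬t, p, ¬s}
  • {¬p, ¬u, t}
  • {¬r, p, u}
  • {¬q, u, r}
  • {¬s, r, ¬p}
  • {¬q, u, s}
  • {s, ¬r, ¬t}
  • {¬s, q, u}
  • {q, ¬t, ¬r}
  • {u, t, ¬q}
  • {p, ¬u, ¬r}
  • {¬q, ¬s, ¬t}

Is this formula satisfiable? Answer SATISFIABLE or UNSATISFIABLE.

SATISFIABLE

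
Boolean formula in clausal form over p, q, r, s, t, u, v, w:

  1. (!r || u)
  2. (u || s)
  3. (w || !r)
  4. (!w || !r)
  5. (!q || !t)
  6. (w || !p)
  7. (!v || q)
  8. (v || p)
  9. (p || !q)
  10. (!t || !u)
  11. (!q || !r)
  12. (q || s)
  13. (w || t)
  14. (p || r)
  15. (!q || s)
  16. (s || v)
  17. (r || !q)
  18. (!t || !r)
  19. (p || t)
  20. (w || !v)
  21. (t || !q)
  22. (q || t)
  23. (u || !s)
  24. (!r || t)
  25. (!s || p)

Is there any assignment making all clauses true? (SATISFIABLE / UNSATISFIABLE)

UNSATISFIABLE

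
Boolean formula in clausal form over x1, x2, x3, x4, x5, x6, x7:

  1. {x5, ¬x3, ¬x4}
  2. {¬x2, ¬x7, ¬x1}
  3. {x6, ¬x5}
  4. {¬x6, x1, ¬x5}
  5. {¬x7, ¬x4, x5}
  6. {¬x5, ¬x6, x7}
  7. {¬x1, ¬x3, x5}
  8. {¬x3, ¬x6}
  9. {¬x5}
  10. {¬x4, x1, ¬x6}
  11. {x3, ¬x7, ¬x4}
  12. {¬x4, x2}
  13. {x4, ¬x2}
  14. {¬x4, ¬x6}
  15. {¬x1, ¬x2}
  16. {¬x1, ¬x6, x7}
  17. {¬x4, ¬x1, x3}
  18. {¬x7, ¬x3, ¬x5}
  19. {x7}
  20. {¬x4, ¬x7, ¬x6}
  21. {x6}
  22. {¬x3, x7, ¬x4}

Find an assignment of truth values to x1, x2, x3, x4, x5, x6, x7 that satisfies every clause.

x1=False, x2=False, x3=False, x4=False, x5=False, x6=True, x7=True

(¬x5) is a unit clause, so x5 = False.
The clause (x7) is unit: x7 must be True.
The clause (¬x4) is unit: x4 must be False.
The clause (¬x2) is unit: x2 must be False.
The clause (x6) is unit: x6 must be True.
(¬x3) is a unit clause, so x3 = False.
x1 is now unconstrained; take x1 = False.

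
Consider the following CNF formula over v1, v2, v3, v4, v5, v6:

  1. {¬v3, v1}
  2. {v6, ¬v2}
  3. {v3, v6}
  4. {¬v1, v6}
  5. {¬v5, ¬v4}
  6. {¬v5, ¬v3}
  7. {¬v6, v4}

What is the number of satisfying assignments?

6

The models are:
  v1=F v2=F v3=F v4=T v5=F v6=T
  v1=F v2=T v3=F v4=T v5=F v6=T
  v1=T v2=F v3=F v4=T v5=F v6=T
  v1=T v2=F v3=T v4=T v5=F v6=T
  v1=T v2=T v3=F v4=T v5=F v6=T
  v1=T v2=T v3=T v4=T v5=F v6=T
Count: 6.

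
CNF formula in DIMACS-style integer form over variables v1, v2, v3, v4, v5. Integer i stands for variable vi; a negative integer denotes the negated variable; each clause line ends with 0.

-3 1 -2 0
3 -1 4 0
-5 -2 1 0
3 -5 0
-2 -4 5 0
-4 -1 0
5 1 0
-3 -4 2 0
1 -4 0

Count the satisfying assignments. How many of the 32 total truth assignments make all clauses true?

The models are:
  v1=0 v2=0 v3=1 v4=0 v5=1
  v1=1 v2=0 v3=1 v4=0 v5=0
  v1=1 v2=0 v3=1 v4=0 v5=1
  v1=1 v2=1 v3=1 v4=0 v5=0
  v1=1 v2=1 v3=1 v4=0 v5=1
Count: 5.

5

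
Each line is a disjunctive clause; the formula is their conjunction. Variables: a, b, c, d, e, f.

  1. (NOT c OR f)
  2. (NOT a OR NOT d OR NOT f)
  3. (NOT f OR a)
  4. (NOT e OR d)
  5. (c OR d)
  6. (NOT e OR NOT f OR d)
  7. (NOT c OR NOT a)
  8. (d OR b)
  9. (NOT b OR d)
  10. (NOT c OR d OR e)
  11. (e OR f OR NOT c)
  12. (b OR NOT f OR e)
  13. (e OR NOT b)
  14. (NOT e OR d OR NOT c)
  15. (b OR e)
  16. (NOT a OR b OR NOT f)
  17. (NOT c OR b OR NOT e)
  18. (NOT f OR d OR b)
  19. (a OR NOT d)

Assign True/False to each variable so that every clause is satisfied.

Set a = True and propagate.
  then c is forced to False.
  then d is forced to True.
  then f is forced to False.
Branch on b: take b = False.
  then e is forced to True.

a=1, b=0, c=0, d=1, e=1, f=0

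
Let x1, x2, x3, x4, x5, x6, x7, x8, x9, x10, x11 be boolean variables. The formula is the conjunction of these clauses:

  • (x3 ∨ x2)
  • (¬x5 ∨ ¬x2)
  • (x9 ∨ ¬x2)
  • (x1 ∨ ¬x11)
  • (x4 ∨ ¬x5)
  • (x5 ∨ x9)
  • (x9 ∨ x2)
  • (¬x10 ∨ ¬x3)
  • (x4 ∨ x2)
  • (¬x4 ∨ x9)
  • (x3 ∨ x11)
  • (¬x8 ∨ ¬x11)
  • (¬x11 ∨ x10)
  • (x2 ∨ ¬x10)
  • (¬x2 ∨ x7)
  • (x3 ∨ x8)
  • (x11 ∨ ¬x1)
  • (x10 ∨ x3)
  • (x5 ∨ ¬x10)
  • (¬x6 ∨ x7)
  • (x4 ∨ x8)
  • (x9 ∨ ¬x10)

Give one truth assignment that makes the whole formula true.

x6 occurs only negated in the remaining clauses — set x6 = False.
x7 occurs only positively in the remaining clauses — set x7 = True.
Set x1 = False and propagate.
  then x11 is forced to False.
  then x3 is forced to True.
  then x10 is forced to False.
For the remaining variables, x2 = False, x4 = True, x5 = False, x8 = False, x9 = True works.

x1=F  x2=F  x3=T  x4=T  x5=F  x6=F  x7=T  x8=F  x9=T  x10=F  x11=F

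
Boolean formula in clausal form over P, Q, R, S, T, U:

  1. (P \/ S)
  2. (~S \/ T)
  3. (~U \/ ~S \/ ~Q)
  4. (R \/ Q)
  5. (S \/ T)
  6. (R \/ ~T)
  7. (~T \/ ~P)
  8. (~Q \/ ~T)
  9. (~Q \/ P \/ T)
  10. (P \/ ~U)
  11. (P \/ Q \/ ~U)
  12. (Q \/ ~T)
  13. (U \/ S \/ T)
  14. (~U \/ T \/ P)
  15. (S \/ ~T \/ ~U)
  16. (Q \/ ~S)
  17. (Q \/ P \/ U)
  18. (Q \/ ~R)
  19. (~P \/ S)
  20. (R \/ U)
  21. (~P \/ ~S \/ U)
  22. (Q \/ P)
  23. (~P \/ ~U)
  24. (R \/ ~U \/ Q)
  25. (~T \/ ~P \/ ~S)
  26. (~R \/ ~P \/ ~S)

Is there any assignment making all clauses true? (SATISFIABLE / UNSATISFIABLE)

P = True:
  propagation gives T=False, S=False; an empty clause results — contradiction.
P = False:
  propagation gives S=True, T=True, R=True, Q=False; an empty clause results — contradiction.
Every branch closes, so no satisfying assignment exists.

UNSATISFIABLE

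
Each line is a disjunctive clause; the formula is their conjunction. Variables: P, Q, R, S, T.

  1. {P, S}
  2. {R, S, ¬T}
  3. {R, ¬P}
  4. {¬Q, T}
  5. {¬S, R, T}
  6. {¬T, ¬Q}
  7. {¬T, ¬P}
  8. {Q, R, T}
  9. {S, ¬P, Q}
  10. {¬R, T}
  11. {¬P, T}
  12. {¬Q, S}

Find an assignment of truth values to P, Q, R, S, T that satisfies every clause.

P=False  Q=False  R=False  S=True  T=True

Set P = False and propagate.
  then S is forced to True.
Try Q = False.
The remaining clauses are satisfied by R = False, T = True.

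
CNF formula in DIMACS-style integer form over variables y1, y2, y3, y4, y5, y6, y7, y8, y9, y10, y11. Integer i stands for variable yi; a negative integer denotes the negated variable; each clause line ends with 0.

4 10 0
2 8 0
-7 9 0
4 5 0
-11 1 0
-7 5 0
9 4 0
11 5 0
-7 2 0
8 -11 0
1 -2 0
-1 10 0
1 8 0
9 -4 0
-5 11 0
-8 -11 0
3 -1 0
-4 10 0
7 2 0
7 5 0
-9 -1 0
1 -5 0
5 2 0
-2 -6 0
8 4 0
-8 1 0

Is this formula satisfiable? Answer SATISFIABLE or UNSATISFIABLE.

UNSATISFIABLE

y1 = True:
  propagation gives y10=True, y3=True, y9=False, y7=False; an empty clause results — contradiction.
y1 = False:
  propagation gives y11=False, y5=True; an empty clause results — contradiction.
Every branch closes, so no satisfying assignment exists.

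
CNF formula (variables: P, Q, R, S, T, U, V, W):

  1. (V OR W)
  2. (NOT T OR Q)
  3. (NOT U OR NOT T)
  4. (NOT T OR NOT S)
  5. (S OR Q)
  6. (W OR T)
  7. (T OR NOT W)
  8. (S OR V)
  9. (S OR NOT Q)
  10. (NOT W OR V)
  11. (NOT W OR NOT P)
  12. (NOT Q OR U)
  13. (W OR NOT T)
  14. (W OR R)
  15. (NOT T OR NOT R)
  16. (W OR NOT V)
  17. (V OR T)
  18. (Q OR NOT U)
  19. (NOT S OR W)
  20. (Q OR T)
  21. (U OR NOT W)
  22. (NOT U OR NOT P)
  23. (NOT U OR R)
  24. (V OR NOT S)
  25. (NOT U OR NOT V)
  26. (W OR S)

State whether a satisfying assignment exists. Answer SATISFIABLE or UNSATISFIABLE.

UNSATISFIABLE

W = True:
  propagation gives T=True, Q=True, U=False; an empty clause results — contradiction.
W = False:
  propagation gives V=True; an empty clause results — contradiction.
Every branch closes, so no satisfying assignment exists.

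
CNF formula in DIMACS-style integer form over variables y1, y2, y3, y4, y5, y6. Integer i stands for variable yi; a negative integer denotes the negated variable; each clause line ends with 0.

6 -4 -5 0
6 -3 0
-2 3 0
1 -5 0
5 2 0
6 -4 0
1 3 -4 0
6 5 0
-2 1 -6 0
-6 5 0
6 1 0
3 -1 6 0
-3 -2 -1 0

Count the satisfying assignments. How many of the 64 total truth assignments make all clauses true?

The models are:
  y1=1 y2=0 y3=0 y4=0 y5=1 y6=1
  y1=1 y2=0 y3=0 y4=1 y5=1 y6=1
  y1=1 y2=0 y3=1 y4=0 y5=1 y6=1
  y1=1 y2=0 y3=1 y4=1 y5=1 y6=1
Count: 4.

4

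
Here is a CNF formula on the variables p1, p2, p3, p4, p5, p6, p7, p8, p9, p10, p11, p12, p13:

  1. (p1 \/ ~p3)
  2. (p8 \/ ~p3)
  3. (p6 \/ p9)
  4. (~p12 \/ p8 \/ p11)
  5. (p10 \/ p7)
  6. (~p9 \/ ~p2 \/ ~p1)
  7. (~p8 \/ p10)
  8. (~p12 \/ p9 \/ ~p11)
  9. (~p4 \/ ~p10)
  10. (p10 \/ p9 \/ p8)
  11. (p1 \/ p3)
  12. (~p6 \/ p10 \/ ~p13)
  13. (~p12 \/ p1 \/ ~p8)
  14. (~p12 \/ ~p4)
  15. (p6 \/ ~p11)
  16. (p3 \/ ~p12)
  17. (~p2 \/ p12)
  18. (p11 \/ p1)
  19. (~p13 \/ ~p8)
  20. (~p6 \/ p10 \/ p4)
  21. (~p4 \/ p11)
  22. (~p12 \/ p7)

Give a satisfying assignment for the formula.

p2 occurs only negated in the remaining clauses — set p2 = False.
p7 occurs only positively in the remaining clauses — set p7 = True.
Set p1 = True and propagate.
For the remaining variables, p3 = False, p4 = False, p5 = True, p6 = False, p8 = False, p9 = True, p10 = False, p11 = False, p12 = False, p13 = True works.
Every clause has at least one true literal under this assignment.

p1=True  p2=False  p3=False  p4=False  p5=True  p6=False  p7=True  p8=False  p9=True  p10=False  p11=False  p12=False  p13=True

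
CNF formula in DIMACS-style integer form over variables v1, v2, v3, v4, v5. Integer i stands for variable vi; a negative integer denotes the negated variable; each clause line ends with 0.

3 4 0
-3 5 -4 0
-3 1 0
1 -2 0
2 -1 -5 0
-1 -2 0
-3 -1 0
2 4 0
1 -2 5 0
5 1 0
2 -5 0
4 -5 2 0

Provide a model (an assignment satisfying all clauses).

Try v1 = True.
  then v2 is forced to False.
  then v5 is forced to False.
  then v3 is forced to False.
  then v4 is forced to True.
Every clause has at least one true literal under this assignment.

v1=T, v2=F, v3=F, v4=T, v5=F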